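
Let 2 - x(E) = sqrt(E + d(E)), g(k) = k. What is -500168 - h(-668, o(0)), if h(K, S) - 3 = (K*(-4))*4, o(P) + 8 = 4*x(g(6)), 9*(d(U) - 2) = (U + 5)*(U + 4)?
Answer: -510859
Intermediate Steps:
d(U) = 2 + (4 + U)*(5 + U)/9 (d(U) = 2 + ((U + 5)*(U + 4))/9 = 2 + ((5 + U)*(4 + U))/9 = 2 + ((4 + U)*(5 + U))/9 = 2 + (4 + U)*(5 + U)/9)
x(E) = 2 - sqrt(38/9 + 2*E + E**2/9) (x(E) = 2 - sqrt(E + (38/9 + E + E**2/9)) = 2 - sqrt(38/9 + 2*E + E**2/9))
o(P) = -4*sqrt(182)/3 (o(P) = -8 + 4*(2 - sqrt(38 + 6**2 + 18*6)/3) = -8 + 4*(2 - sqrt(38 + 36 + 108)/3) = -8 + 4*(2 - sqrt(182)/3) = -8 + (8 - 4*sqrt(182)/3) = -4*sqrt(182)/3)
h(K, S) = 3 - 16*K (h(K, S) = 3 + (K*(-4))*4 = 3 - 4*K*4 = 3 - 16*K)
-500168 - h(-668, o(0)) = -500168 - (3 - 16*(-668)) = -500168 - (3 + 10688) = -500168 - 1*10691 = -500168 - 10691 = -510859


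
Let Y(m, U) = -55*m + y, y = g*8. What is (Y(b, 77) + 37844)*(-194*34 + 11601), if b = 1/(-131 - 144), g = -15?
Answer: 188809621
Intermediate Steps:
y = -120 (y = -15*8 = -120)
b = -1/275 (b = 1/(-275) = -1/275 ≈ -0.0036364)
Y(m, U) = -120 - 55*m (Y(m, U) = -55*m - 120 = -120 - 55*m)
(Y(b, 77) + 37844)*(-194*34 + 11601) = ((-120 - 55*(-1/275)) + 37844)*(-194*34 + 11601) = ((-120 + 1/5) + 37844)*(-6596 + 11601) = (-599/5 + 37844)*5005 = (188621/5)*5005 = 188809621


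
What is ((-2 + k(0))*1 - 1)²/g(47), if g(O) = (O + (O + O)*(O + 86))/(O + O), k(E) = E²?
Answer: 6/89 ≈ 0.067416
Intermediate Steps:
g(O) = (O + 2*O*(86 + O))/(2*O) (g(O) = (O + (2*O)*(86 + O))/((2*O)) = (O + 2*O*(86 + O))*(1/(2*O)) = (O + 2*O*(86 + O))/(2*O))
((-2 + k(0))*1 - 1)²/g(47) = ((-2 + 0²)*1 - 1)²/(173/2 + 47) = ((-2 + 0)*1 - 1)²/(267/2) = (-2*1 - 1)²*(2/267) = (-2 - 1)²*(2/267) = (-3)²*(2/267) = 9*(2/267) = 6/89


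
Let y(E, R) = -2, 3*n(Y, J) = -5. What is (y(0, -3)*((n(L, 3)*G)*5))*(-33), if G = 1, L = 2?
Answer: -550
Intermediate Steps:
n(Y, J) = -5/3 (n(Y, J) = (⅓)*(-5) = -5/3)
(y(0, -3)*((n(L, 3)*G)*5))*(-33) = -2*(-5/3*1)*5*(-33) = -(-10)*5/3*(-33) = -2*(-25/3)*(-33) = (50/3)*(-33) = -550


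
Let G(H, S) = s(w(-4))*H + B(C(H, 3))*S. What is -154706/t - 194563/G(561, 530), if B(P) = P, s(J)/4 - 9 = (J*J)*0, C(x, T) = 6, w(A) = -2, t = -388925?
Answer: -72054007319/9091510800 ≈ -7.9254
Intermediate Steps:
s(J) = 36 (s(J) = 36 + 4*((J*J)*0) = 36 + 4*(J²*0) = 36 + 4*0 = 36 + 0 = 36)
G(H, S) = 6*S + 36*H (G(H, S) = 36*H + 6*S = 6*S + 36*H)
-154706/t - 194563/G(561, 530) = -154706/(-388925) - 194563/(6*530 + 36*561) = -154706*(-1/388925) - 194563/(3180 + 20196) = 154706/388925 - 194563/23376 = -72054007319/9091510800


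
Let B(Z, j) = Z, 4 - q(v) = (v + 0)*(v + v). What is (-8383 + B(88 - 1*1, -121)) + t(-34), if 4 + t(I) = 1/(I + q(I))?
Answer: -19438601/2342 ≈ -8300.0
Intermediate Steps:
q(v) = 4 - 2*v**2 (q(v) = 4 - (v + 0)*(v + v) = 4 - v*2*v = 4 - 2*v**2)
t(I) = -4 + 1/(4 + I - 2*I**2) (t(I) = -4 + 1/(I + (4 - 2*I**2)) = -4 + 1/(4 + I - 2*I**2))
(-8383 + B(88 - 1*1, -121)) + t(-34) = (-8383 + (88 - 1*1)) + (-15 - 4*(-34) + 8*(-34)**2)/(4 - 34 - 2*(-34)**2) = (-8383 + (88 - 1)) + (-15 + 136 + 8*1156)/(4 - 34 - 2*1156) = (-8383 + 87) + (-15 + 136 + 9248)/(4 - 34 - 2312) = -8296 + 9369/(-2342) = -8296 - 1/2342*9369 = -8296 - 9369/2342 = -19438601/2342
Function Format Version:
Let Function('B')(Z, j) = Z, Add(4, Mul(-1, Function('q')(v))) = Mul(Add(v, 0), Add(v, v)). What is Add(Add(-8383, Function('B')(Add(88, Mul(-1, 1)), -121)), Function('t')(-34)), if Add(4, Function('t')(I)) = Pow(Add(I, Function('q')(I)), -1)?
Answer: Rational(-19438601, 2342) ≈ -8300.0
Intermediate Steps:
Function('q')(v) = Add(4, Mul(-2, Pow(v, 2))) (Function('q')(v) = Add(4, Mul(-1, Mul(Add(v, 0), Add(v, v)))) = Add(4, Mul(-1, Mul(v, Mul(2, v)))) = Add(4, Mul(-1, Mul(2, Pow(v, 2)))) = Add(4, Mul(-2, Pow(v, 2))))
Function('t')(I) = Add(-4, Pow(Add(4, I, Mul(-2, Pow(I, 2))), -1)) (Function('t')(I) = Add(-4, Pow(Add(I, Add(4, Mul(-2, Pow(I, 2)))), -1)) = Add(-4, Pow(Add(4, I, Mul(-2, Pow(I, 2))), -1)))
Add(Add(-8383, Function('B')(Add(88, Mul(-1, 1)), -121)), Function('t')(-34)) = Add(Add(-8383, Add(88, Mul(-1, 1))), Mul(Pow(Add(4, -34, Mul(-2, Pow(-34, 2))), -1), Add(-15, Mul(-4, -34), Mul(8, Pow(-34, 2))))) = Add(Add(-8383, Add(88, -1)), Mul(Pow(Add(4, -34, Mul(-2, 1156)), -1), Add(-15, 136, Mul(8, 1156)))) = Add(Add(-8383, 87), Mul(Pow(Add(4, -34, -2312), -1), Add(-15, 136, 9248))) = Add(-8296, Mul(Pow(-2342, -1), 9369)) = Add(-8296, Mul(Rational(-1, 2342), 9369)) = Add(-8296, Rational(-9369, 2342)) = Rational(-19438601, 2342)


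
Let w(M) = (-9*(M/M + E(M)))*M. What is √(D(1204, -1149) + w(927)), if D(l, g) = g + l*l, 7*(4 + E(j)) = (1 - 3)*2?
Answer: 2*√18108727/7 ≈ 1215.8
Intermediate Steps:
E(j) = -32/7 (E(j) = -4 + ((1 - 3)*2)/7 = -4 + (-2*2)/7 = -4 + (⅐)*(-4) = -4 - 4/7 = -32/7)
D(l, g) = g + l²
w(M) = 225*M/7 (w(M) = (-9*(M/M - 32/7))*M = (-9*(1 - 32/7))*M = (-9*(-25/7))*M = 225*M/7)
√(D(1204, -1149) + w(927)) = √((-1149 + 1204²) + (225/7)*927) = √((-1149 + 1449616) + 208575/7) = √(1448467 + 208575/7) = √(10347844/7) = 2*√18108727/7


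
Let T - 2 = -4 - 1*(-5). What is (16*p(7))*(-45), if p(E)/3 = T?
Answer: -6480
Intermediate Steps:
T = 3 (T = 2 + (-4 - 1*(-5)) = 2 + (-4 + 5) = 2 + 1 = 3)
p(E) = 9 (p(E) = 3*3 = 9)
(16*p(7))*(-45) = (16*9)*(-45) = 144*(-45) = -6480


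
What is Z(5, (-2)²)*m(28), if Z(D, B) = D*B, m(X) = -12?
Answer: -240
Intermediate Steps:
Z(D, B) = B*D
Z(5, (-2)²)*m(28) = ((-2)²*5)*(-12) = (4*5)*(-12) = 20*(-12) = -240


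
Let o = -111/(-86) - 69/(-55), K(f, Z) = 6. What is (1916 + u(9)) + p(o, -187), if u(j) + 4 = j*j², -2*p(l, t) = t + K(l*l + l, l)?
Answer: 5463/2 ≈ 2731.5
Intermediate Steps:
o = 12039/4730 (o = -111*(-1/86) - 69*(-1/55) = 111/86 + 69/55 = 12039/4730 ≈ 2.5452)
p(l, t) = -3 - t/2 (p(l, t) = -(t + 6)/2 = -(6 + t)/2 = -3 - t/2)
u(j) = -4 + j³ (u(j) = -4 + j*j² = -4 + j³)
(1916 + u(9)) + p(o, -187) = (1916 + (-4 + 9³)) + (-3 - ½*(-187)) = (1916 + (-4 + 729)) + (-3 + 187/2) = (1916 + 725) + 181/2 = 2641 + 181/2 = 5463/2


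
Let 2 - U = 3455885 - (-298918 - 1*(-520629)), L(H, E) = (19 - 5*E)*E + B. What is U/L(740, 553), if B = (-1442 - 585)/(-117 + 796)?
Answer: 2196002788/1031089329 ≈ 2.1298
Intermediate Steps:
B = -2027/679 ≈ -2.9853
L(H, E) = -2027/679 + E*(19 - 5*E) (L(H, E) = (19 - 5*E)*E - 2027/679 = E*(19 - 5*E) - 2027/679 = -2027/679 + E*(19 - 5*E))
U = -3234172 (U = 2 - (3455885 - (-298918 - 1*(-520629))) = 2 - (3455885 - (-298918 + 520629)) = 2 - (3455885 - 1*221711) = 2 - (3455885 - 221711) = 2 - 1*3234174 = 2 - 3234174 = -3234172)
U/L(740, 553) = -3234172/(-2027/679 - 5*553**2 + 19*553) = -3234172/(-2027/679 - 5*305809 + 10507) = -3234172/(-2027/679 - 1529045 + 10507) = -3234172/(-1031089329/679) = -3234172*(-679/1031089329) = 2196002788/1031089329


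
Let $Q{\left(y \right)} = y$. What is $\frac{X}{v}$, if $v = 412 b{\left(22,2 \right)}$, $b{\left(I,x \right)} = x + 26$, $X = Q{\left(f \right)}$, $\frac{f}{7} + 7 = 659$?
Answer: $\frac{163}{412} \approx 0.39563$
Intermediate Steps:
$f = 4564$ ($f = -49 + 7 \cdot 659 = -49 + 4613 = 4564$)
$X = 4564$
$b{\left(I,x \right)} = 26 + x$
$v = 11536$ ($v = 412 \left(26 + 2\right) = 412 \cdot 28 = 11536$)
$\frac{X}{v} = \frac{4564}{11536} = 4564 \cdot \frac{1}{11536} = \frac{163}{412}$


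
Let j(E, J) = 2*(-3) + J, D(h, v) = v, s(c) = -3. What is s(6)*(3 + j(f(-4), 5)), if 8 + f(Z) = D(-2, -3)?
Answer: -6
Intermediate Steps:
f(Z) = -11 (f(Z) = -8 - 3 = -11)
j(E, J) = -6 + J
s(6)*(3 + j(f(-4), 5)) = -3*(3 + (-6 + 5)) = -3*(3 - 1) = -3*2 = -6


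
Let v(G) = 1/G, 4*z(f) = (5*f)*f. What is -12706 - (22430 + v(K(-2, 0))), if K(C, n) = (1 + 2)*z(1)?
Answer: -527044/15 ≈ -35136.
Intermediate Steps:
z(f) = 5*f²/4 (z(f) = ((5*f)*f)/4 = (5*f²)/4 = 5*f²/4)
K(C, n) = 15/4 (K(C, n) = (1 + 2)*((5/4)*1²) = 3*((5/4)*1) = 3*(5/4) = 15/4)
-12706 - (22430 + v(K(-2, 0))) = -12706 - (22430 + 1/(15/4)) = -12706 - (22430 + 4/15) = -12706 - 1*336454/15 = -12706 - 336454/15 = -527044/15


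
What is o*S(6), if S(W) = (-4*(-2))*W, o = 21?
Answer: 1008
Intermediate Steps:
S(W) = 8*W
o*S(6) = 21*(8*6) = 21*48 = 1008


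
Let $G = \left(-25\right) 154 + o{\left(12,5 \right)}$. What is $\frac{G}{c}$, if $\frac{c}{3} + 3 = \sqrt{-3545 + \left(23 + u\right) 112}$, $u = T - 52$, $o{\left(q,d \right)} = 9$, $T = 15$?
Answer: $\frac{3841}{5122} + \frac{3841 i \sqrt{5113}}{15366} \approx 0.7499 + 17.874 i$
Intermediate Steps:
$u = -37$ ($u = 15 - 52 = -37$)
$G = -3841$ ($G = \left(-25\right) 154 + 9 = -3850 + 9 = -3841$)
$c = -9 + 3 i \sqrt{5113}$ ($c = -9 + 3 \sqrt{-3545 + \left(23 - 37\right) 112} = -9 + 3 \sqrt{-3545 - 1568} = -9 + 3 \sqrt{-5113} = -9 + 3 i \sqrt{5113} \approx -9.0 + 214.52 i$)
$\frac{G}{c} = - \frac{3841}{-9 + 3 i \sqrt{5113}}$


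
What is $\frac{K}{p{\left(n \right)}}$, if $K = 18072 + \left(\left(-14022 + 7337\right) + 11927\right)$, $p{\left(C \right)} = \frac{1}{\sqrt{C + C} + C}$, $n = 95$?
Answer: $2214830 + 23314 \sqrt{190} \approx 2.5362 \cdot 10^{6}$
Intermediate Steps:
$p{\left(C \right)} = \frac{1}{C + \sqrt{2} \sqrt{C}}$ ($p{\left(C \right)} = \frac{1}{\sqrt{2 C} + C} = \frac{1}{\sqrt{2} \sqrt{C} + C} = \frac{1}{C + \sqrt{2} \sqrt{C}}$)
$K = 23314$ ($K = 18072 + \left(-6685 + 11927\right) = 18072 + 5242 = 23314$)
$\frac{K}{p{\left(n \right)}} = \frac{23314}{\frac{1}{95 + \sqrt{2} \sqrt{95}}} = \frac{23314}{\frac{1}{95 + \sqrt{190}}} = 23314 \left(95 + \sqrt{190}\right) = 2214830 + 23314 \sqrt{190}$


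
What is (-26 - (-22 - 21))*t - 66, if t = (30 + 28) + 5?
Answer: 1005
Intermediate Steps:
t = 63 (t = 58 + 5 = 63)
(-26 - (-22 - 21))*t - 66 = (-26 - (-22 - 21))*63 - 66 = (-26 - 1*(-43))*63 - 66 = (-26 + 43)*63 - 66 = 17*63 - 66 = 1071 - 66 = 1005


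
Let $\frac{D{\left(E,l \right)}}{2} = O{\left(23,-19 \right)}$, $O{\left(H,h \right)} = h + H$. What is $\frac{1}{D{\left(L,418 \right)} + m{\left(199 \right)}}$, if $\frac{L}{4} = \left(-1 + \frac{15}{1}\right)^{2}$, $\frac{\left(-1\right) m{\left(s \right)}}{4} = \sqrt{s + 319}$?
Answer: $- \frac{1}{1028} - \frac{\sqrt{518}}{2056} \approx -0.012043$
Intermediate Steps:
$O{\left(H,h \right)} = H + h$
$m{\left(s \right)} = - 4 \sqrt{319 + s}$ ($m{\left(s \right)} = - 4 \sqrt{s + 319} = - 4 \sqrt{319 + s}$)
$L = 784$ ($L = 4 \left(-1 + \frac{15}{1}\right)^{2} = 4 \left(-1 + 15 \cdot 1\right)^{2} = 4 \left(-1 + 15\right)^{2} = 4 \cdot 14^{2} = 4 \cdot 196 = 784$)
$D{\left(E,l \right)} = 8$ ($D{\left(E,l \right)} = 2 \left(23 - 19\right) = 2 \cdot 4 = 8$)
$\frac{1}{D{\left(L,418 \right)} + m{\left(199 \right)}} = \frac{1}{8 - 4 \sqrt{319 + 199}} = \frac{1}{8 - 4 \sqrt{518}}$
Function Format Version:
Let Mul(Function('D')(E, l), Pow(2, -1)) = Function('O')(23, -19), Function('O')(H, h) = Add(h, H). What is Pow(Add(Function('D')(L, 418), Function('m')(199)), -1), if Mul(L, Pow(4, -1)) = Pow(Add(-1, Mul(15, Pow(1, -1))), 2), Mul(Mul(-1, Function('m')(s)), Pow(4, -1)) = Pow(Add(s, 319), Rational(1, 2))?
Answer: Add(Rational(-1, 1028), Mul(Rational(-1, 2056), Pow(518, Rational(1, 2)))) ≈ -0.012043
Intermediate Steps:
Function('O')(H, h) = Add(H, h)
Function('m')(s) = Mul(-4, Pow(Add(319, s), Rational(1, 2))) (Function('m')(s) = Mul(-4, Pow(Add(s, 319), Rational(1, 2))) = Mul(-4, Pow(Add(319, s), Rational(1, 2))))
L = 784 (L = Mul(4, Pow(Add(-1, Mul(15, Pow(1, -1))), 2)) = Mul(4, Pow(Add(-1, Mul(15, 1)), 2)) = Mul(4, Pow(Add(-1, 15), 2)) = Mul(4, Pow(14, 2)) = Mul(4, 196) = 784)
Function('D')(E, l) = 8 (Function('D')(E, l) = Mul(2, Add(23, -19)) = Mul(2, 4) = 8)
Pow(Add(Function('D')(L, 418), Function('m')(199)), -1) = Pow(Add(8, Mul(-4, Pow(Add(319, 199), Rational(1, 2)))), -1) = Pow(Add(8, Mul(-4, Pow(518, Rational(1, 2)))), -1)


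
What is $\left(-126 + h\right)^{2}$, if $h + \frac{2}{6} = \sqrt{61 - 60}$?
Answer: $\frac{141376}{9} \approx 15708.0$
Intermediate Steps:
$h = \frac{2}{3}$ ($h = - \frac{1}{3} + \sqrt{61 - 60} = - \frac{1}{3} + \sqrt{1} = - \frac{1}{3} + 1 = \frac{2}{3} \approx 0.66667$)
$\left(-126 + h\right)^{2} = \left(-126 + \frac{2}{3}\right)^{2} = \left(- \frac{376}{3}\right)^{2} = \frac{141376}{9}$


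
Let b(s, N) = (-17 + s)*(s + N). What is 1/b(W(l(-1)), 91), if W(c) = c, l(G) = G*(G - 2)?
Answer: -1/1316 ≈ -0.00075988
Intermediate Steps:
l(G) = G*(-2 + G)
b(s, N) = (-17 + s)*(N + s)
1/b(W(l(-1)), 91) = 1/((-(-2 - 1))² - 17*91 - (-17)*(-2 - 1) + 91*(-(-2 - 1))) = 1/((-1*(-3))² - 1547 - (-17)*(-3) + 91*(-1*(-3))) = 1/(3² - 1547 - 17*3 + 91*3) = 1/(9 - 1547 - 51 + 273) = 1/(-1316) = -1/1316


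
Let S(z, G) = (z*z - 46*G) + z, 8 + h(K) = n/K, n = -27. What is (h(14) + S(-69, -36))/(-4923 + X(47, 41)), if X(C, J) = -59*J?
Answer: -88733/102788 ≈ -0.86326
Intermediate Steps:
h(K) = -8 - 27/K
S(z, G) = z + z² - 46*G (S(z, G) = (z² - 46*G) + z = z + z² - 46*G)
(h(14) + S(-69, -36))/(-4923 + X(47, 41)) = ((-8 - 27/14) + (-69 + (-69)² - 46*(-36)))/(-4923 - 59*41) = ((-8 - 27*1/14) + (-69 + 4761 + 1656))/(-4923 - 2419) = ((-8 - 27/14) + 6348)/(-7342) = (-139/14 + 6348)*(-1/7342) = (88733/14)*(-1/7342) = -88733/102788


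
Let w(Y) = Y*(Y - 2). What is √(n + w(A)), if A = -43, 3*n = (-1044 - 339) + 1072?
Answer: √16482/3 ≈ 42.794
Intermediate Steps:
n = -311/3 (n = ((-1044 - 339) + 1072)/3 = (-1383 + 1072)/3 = (⅓)*(-311) = -311/3 ≈ -103.67)
w(Y) = Y*(-2 + Y)
√(n + w(A)) = √(-311/3 - 43*(-2 - 43)) = √(-311/3 - 43*(-45)) = √(-311/3 + 1935) = √(5494/3) = √16482/3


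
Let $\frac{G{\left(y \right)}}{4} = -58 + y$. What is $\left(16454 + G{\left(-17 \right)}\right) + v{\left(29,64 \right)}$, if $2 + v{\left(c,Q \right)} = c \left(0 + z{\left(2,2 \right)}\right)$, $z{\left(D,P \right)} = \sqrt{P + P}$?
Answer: $16210$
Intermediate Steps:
$z{\left(D,P \right)} = \sqrt{2} \sqrt{P}$ ($z{\left(D,P \right)} = \sqrt{2 P} = \sqrt{2} \sqrt{P}$)
$v{\left(c,Q \right)} = -2 + 2 c$ ($v{\left(c,Q \right)} = -2 + c \left(0 + \sqrt{2} \sqrt{2}\right) = -2 + c \left(0 + 2\right) = -2 + c 2 = -2 + 2 c$)
$G{\left(y \right)} = -232 + 4 y$ ($G{\left(y \right)} = 4 \left(-58 + y\right) = -232 + 4 y$)
$\left(16454 + G{\left(-17 \right)}\right) + v{\left(29,64 \right)} = \left(16454 + \left(-232 + 4 \left(-17\right)\right)\right) + \left(-2 + 2 \cdot 29\right) = \left(16454 - 300\right) + \left(-2 + 58\right) = \left(16454 - 300\right) + 56 = 16154 + 56 = 16210$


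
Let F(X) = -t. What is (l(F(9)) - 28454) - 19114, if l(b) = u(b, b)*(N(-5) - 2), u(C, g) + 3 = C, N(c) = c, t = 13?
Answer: -47456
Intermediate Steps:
u(C, g) = -3 + C
F(X) = -13 (F(X) = -1*13 = -13)
l(b) = 21 - 7*b (l(b) = (-3 + b)*(-5 - 2) = (-3 + b)*(-7) = 21 - 7*b)
(l(F(9)) - 28454) - 19114 = ((21 - 7*(-13)) - 28454) - 19114 = ((21 + 91) - 28454) - 19114 = (112 - 28454) - 19114 = -28342 - 19114 = -47456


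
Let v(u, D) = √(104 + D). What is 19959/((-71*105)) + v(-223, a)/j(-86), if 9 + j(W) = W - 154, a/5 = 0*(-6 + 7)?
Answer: -6653/2485 - 2*√26/249 ≈ -2.7182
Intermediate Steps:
a = 0 (a = 5*(0*(-6 + 7)) = 5*(0*1) = 5*0 = 0)
j(W) = -163 + W (j(W) = -9 + (W - 154) = -9 + (-154 + W) = -163 + W)
19959/((-71*105)) + v(-223, a)/j(-86) = 19959/((-71*105)) + √(104 + 0)/(-163 - 86) = 19959/(-7455) + √104/(-249) = 19959*(-1/7455) + (2*√26)*(-1/249) = -6653/2485 - 2*√26/249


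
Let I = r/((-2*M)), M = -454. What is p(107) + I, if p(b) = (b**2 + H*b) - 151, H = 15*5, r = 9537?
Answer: 17554821/908 ≈ 19334.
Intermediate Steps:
H = 75
p(b) = -151 + b**2 + 75*b (p(b) = (b**2 + 75*b) - 151 = -151 + b**2 + 75*b)
I = 9537/908 (I = 9537/((-2*(-454))) = 9537/908 ≈ 10.503)
p(107) + I = (-151 + 107**2 + 75*107) + 9537/908 = (-151 + 11449 + 8025) + 9537/908 = 19323 + 9537/908 = 17554821/908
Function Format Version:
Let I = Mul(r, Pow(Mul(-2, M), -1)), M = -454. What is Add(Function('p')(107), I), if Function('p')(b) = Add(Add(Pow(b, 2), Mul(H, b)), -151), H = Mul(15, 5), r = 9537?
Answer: Rational(17554821, 908) ≈ 19334.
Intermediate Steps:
H = 75
Function('p')(b) = Add(-151, Pow(b, 2), Mul(75, b)) (Function('p')(b) = Add(Add(Pow(b, 2), Mul(75, b)), -151) = Add(-151, Pow(b, 2), Mul(75, b)))
I = Rational(9537, 908) (I = Mul(9537, Pow(Mul(-2, -454), -1)) = Mul(9537, Pow(908, -1)) = Mul(9537, Rational(1, 908)) = Rational(9537, 908) ≈ 10.503)
Add(Function('p')(107), I) = Add(Add(-151, Pow(107, 2), Mul(75, 107)), Rational(9537, 908)) = Add(Add(-151, 11449, 8025), Rational(9537, 908)) = Add(19323, Rational(9537, 908)) = Rational(17554821, 908)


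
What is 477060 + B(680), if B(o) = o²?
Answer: 939460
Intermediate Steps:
477060 + B(680) = 477060 + 680² = 477060 + 462400 = 939460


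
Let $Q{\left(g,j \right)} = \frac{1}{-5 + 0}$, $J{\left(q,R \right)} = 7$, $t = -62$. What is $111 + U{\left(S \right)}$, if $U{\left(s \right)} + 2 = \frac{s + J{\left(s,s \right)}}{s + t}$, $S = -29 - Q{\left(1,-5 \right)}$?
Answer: $\frac{49595}{454} \approx 109.24$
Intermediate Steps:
$Q{\left(g,j \right)} = - \frac{1}{5}$ ($Q{\left(g,j \right)} = \frac{1}{-5} = - \frac{1}{5}$)
$S = - \frac{144}{5}$ ($S = -29 - - \frac{1}{5} = -29 + \frac{1}{5} = - \frac{144}{5} \approx -28.8$)
$U{\left(s \right)} = -2 + \frac{7 + s}{-62 + s}$ ($U{\left(s \right)} = -2 + \frac{s + 7}{s - 62} = -2 + \frac{7 + s}{-62 + s}$)
$111 + U{\left(S \right)} = 111 + \frac{131 - - \frac{144}{5}}{-62 - \frac{144}{5}} = 111 + \frac{131 + \frac{144}{5}}{- \frac{454}{5}} = 111 - \frac{799}{454} = \frac{49595}{454}$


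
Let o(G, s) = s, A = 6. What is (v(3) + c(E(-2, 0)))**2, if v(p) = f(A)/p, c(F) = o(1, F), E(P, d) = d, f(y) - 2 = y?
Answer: 64/9 ≈ 7.1111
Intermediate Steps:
f(y) = 2 + y
c(F) = F
v(p) = 8/p (v(p) = (2 + 6)/p = 8/p)
(v(3) + c(E(-2, 0)))**2 = (8/3 + 0)**2 = (8/3)**2 = 64/9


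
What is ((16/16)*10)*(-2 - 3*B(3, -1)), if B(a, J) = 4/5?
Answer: -44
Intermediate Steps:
B(a, J) = ⅘ (B(a, J) = 4*(⅕) = ⅘)
((16/16)*10)*(-2 - 3*B(3, -1)) = ((16/16)*10)*(-2 - 3*⅘) = ((16*(1/16))*10)*(-2 - 12/5) = (1*10)*(-22/5) = 10*(-22/5) = -44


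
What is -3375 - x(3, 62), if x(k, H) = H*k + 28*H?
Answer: -5297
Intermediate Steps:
x(k, H) = 28*H + H*k
-3375 - x(3, 62) = -3375 - 62*(28 + 3) = -3375 - 62*31 = -3375 - 1*1922 = -3375 - 1922 = -5297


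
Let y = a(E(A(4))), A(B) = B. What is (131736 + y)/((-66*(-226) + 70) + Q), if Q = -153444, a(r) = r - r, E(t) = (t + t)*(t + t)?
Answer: -65868/69229 ≈ -0.95145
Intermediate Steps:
E(t) = 4*t**2 (E(t) = (2*t)*(2*t) = 4*t**2)
a(r) = 0
y = 0
(131736 + y)/((-66*(-226) + 70) + Q) = (131736 + 0)/((-66*(-226) + 70) - 153444) = 131736/((14916 + 70) - 153444) = 131736/(14986 - 153444) = 131736/(-138458) = 131736*(-1/138458) = -65868/69229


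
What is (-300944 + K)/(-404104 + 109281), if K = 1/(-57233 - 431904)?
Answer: 147202845329/144208837751 ≈ 1.0208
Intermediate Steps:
K = -1/489137 (K = 1/(-489137) = -1/489137 ≈ -2.0444e-6)
(-300944 + K)/(-404104 + 109281) = (-300944 - 1/489137)/(-404104 + 109281) = -147202845329/489137/(-294823) = -147202845329/489137*(-1/294823) = 147202845329/144208837751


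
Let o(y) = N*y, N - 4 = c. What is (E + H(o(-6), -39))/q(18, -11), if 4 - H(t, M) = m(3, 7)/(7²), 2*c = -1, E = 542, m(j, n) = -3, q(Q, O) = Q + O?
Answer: 26757/343 ≈ 78.009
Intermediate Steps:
q(Q, O) = O + Q
c = -½ (c = (½)*(-1) = -½ ≈ -0.50000)
N = 7/2 (N = 4 - ½ = 7/2 ≈ 3.5000)
o(y) = 7*y/2
H(t, M) = 199/49 (H(t, M) = 4 - (-3)/(7²) = 4 - (-3)/49 = 4 - 1*(-3/49) = 4 + 3/49 = 199/49)
(E + H(o(-6), -39))/q(18, -11) = (542 + 199/49)/(-11 + 18) = (26757/49)/7 = (26757/49)*(⅐) = 26757/343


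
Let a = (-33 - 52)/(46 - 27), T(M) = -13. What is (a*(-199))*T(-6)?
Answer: -219895/19 ≈ -11573.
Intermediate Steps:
a = -85/19 ≈ -4.4737
(a*(-199))*T(-6) = -85/19*(-199)*(-13) = (16915/19)*(-13) = -219895/19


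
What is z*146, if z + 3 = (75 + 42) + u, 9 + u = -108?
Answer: -438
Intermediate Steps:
u = -117 (u = -9 - 108 = -117)
z = -3 (z = -3 + ((75 + 42) - 117) = -3 + (117 - 117) = -3 + 0 = -3)
z*146 = -3*146 = -438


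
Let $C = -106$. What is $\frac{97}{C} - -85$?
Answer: $\frac{8913}{106} \approx 84.085$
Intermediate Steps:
$\frac{97}{C} - -85 = \frac{97}{-106} - -85 = 97 \left(- \frac{1}{106}\right) + 85 = - \frac{97}{106} + 85 = \frac{8913}{106}$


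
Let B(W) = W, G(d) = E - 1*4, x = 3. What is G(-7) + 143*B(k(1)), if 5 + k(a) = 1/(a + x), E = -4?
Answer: -2749/4 ≈ -687.25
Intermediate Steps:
G(d) = -8 (G(d) = -4 - 1*4 = -4 - 4 = -8)
k(a) = -5 + 1/(3 + a) (k(a) = -5 + 1/(a + 3) = -5 + 1/(3 + a))
G(-7) + 143*B(k(1)) = -8 + 143*((-14 - 5*1)/(3 + 1)) = -8 + 143*((-14 - 5)/4) = -8 + 143*((¼)*(-19)) = -8 + 143*(-19/4) = -8 - 2717/4 = -2749/4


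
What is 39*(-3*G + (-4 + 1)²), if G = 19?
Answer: -1872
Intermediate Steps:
39*(-3*G + (-4 + 1)²) = 39*(-3*19 + (-4 + 1)²) = 39*(-57 + (-3)²) = 39*(-57 + 9) = 39*(-48) = -1872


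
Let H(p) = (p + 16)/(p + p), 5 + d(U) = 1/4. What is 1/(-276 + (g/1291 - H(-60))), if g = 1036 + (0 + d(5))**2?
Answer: -309840/85375393 ≈ -0.0036291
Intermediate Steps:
d(U) = -19/4 (d(U) = -5 + 1/4 = -19/4)
g = 16937/16 (g = 1036 + (0 - 19/4)**2 = 1036 + (-19/4)**2 = 1036 + 361/16 = 16937/16 ≈ 1058.6)
H(p) = (16 + p)/(2*p) (H(p) = (16 + p)/((2*p)) = (16 + p)*(1/(2*p)) = (16 + p)/(2*p))
1/(-276 + (g/1291 - H(-60))) = 1/(-276 + ((16937/16)/1291 - (16 - 60)/(2*(-60)))) = 1/(-276 + ((16937/16)*(1/1291) - (-1)*(-44)/(2*60))) = 1/(-276 + (16937/20656 - 1*11/30)) = 1/(-276 + (16937/20656 - 11/30)) = 1/(-276 + 140447/309840) = 1/(-85375393/309840) = -309840/85375393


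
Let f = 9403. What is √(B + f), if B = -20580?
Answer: I*√11177 ≈ 105.72*I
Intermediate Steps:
√(B + f) = √(-20580 + 9403) = √(-11177) = I*√11177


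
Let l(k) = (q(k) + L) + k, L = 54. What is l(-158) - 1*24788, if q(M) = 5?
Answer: -24887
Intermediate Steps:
l(k) = 59 + k (l(k) = (5 + 54) + k = 59 + k)
l(-158) - 1*24788 = (59 - 158) - 1*24788 = -99 - 24788 = -24887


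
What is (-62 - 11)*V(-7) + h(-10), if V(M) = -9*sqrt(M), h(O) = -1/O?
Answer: 1/10 + 657*I*sqrt(7) ≈ 0.1 + 1738.3*I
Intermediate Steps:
(-62 - 11)*V(-7) + h(-10) = (-62 - 11)*(-9*I*sqrt(7)) - 1/(-10) = -(-657)*I*sqrt(7) - 1*(-1/10) = -(-657)*I*sqrt(7) + 1/10 = 657*I*sqrt(7) + 1/10 = 1/10 + 657*I*sqrt(7)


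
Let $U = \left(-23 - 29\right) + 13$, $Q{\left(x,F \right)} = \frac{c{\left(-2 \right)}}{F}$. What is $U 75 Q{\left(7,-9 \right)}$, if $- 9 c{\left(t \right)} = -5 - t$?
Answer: $\frac{325}{3} \approx 108.33$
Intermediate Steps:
$c{\left(t \right)} = \frac{5}{9} + \frac{t}{9}$ ($c{\left(t \right)} = - \frac{-5 - t}{9} = \frac{5}{9} + \frac{t}{9}$)
$Q{\left(x,F \right)} = \frac{1}{3 F}$ ($Q{\left(x,F \right)} = \frac{\frac{5}{9} + \frac{1}{9} \left(-2\right)}{F} = \frac{\frac{5}{9} - \frac{2}{9}}{F} = \frac{1}{3 F}$)
$U = -39$ ($U = -52 + 13 = -39$)
$U 75 Q{\left(7,-9 \right)} = \left(-39\right) 75 \frac{1}{3 \left(-9\right)} = - 2925 \cdot \frac{1}{3} \left(- \frac{1}{9}\right) = \left(-2925\right) \left(- \frac{1}{27}\right) = \frac{325}{3}$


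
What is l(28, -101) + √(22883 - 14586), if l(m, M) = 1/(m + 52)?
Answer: 1/80 + √8297 ≈ 91.100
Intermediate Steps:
l(m, M) = 1/(52 + m)
l(28, -101) + √(22883 - 14586) = 1/(52 + 28) + √(22883 - 14586) = 1/80 + √8297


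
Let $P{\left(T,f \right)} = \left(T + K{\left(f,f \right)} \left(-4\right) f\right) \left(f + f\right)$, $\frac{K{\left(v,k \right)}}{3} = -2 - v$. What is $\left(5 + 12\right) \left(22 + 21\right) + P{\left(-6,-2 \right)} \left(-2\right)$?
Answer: $683$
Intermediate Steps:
$K{\left(v,k \right)} = -6 - 3 v$ ($K{\left(v,k \right)} = 3 \left(-2 - v\right) = -6 - 3 v$)
$P{\left(T,f \right)} = 2 f \left(T + f \left(24 + 12 f\right)\right)$ ($P{\left(T,f \right)} = \left(T + \left(-6 - 3 f\right) \left(-4\right) f\right) \left(f + f\right) = \left(T + \left(24 + 12 f\right) f\right) 2 f = \left(T + f \left(24 + 12 f\right)\right) 2 f = 2 f \left(T + f \left(24 + 12 f\right)\right)$)
$\left(5 + 12\right) \left(22 + 21\right) + P{\left(-6,-2 \right)} \left(-2\right) = \left(5 + 12\right) \left(22 + 21\right) + 2 \left(-2\right) \left(-6 + 12 \left(-2\right) \left(2 - 2\right)\right) \left(-2\right) = 17 \cdot 43 + 2 \left(-2\right) \left(-6 + 12 \left(-2\right) 0\right) \left(-2\right) = 731 + 2 \left(-2\right) \left(-6 + 0\right) \left(-2\right) = 731 + 2 \left(-2\right) \left(-6\right) \left(-2\right) = 731 + 24 \left(-2\right) = 731 - 48 = 683$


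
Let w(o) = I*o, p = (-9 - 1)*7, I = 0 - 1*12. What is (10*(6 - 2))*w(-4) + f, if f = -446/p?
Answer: 67423/35 ≈ 1926.4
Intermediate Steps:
I = -12 (I = 0 - 12 = -12)
p = -70 (p = -10*7 = -70)
w(o) = -12*o
f = 223/35 (f = -446/(-70) = -446*(-1/70) = 223/35 ≈ 6.3714)
(10*(6 - 2))*w(-4) + f = (10*(6 - 2))*(-12*(-4)) + 223/35 = (10*4)*48 + 223/35 = 40*48 + 223/35 = 1920 + 223/35 = 67423/35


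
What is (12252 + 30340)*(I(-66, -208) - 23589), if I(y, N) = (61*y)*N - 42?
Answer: 34660389984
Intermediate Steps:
I(y, N) = -42 + 61*N*y (I(y, N) = 61*N*y - 42 = -42 + 61*N*y)
(12252 + 30340)*(I(-66, -208) - 23589) = (12252 + 30340)*((-42 + 61*(-208)*(-66)) - 23589) = 42592*((-42 + 837408) - 23589) = 42592*(837366 - 23589) = 42592*813777 = 34660389984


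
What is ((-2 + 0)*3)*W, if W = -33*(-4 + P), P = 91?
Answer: 17226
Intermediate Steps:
W = -2871 (W = -33*(-4 + 91) = -33*87 = -2871)
((-2 + 0)*3)*W = ((-2 + 0)*3)*(-2871) = -2*3*(-2871) = -6*(-2871) = 17226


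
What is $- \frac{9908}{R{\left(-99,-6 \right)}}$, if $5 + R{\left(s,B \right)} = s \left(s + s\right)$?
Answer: $- \frac{9908}{19597} \approx -0.50559$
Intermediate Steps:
$R{\left(s,B \right)} = -5 + 2 s^{2}$ ($R{\left(s,B \right)} = -5 + s \left(s + s\right) = -5 + s 2 s = -5 + 2 s^{2}$)
$- \frac{9908}{R{\left(-99,-6 \right)}} = - \frac{9908}{-5 + 2 \left(-99\right)^{2}} = - \frac{9908}{-5 + 2 \cdot 9801} = - \frac{9908}{-5 + 19602} = - \frac{9908}{19597}$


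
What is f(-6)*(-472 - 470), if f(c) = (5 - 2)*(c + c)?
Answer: 33912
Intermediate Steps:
f(c) = 6*c (f(c) = 3*(2*c) = 6*c)
f(-6)*(-472 - 470) = (6*(-6))*(-472 - 470) = -36*(-942) = 33912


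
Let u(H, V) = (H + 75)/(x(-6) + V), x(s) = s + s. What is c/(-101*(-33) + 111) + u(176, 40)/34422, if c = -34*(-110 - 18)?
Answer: 49945139/39516456 ≈ 1.2639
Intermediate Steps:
x(s) = 2*s
u(H, V) = (75 + H)/(-12 + V) (u(H, V) = (H + 75)/(2*(-6) + V) = (75 + H)/(-12 + V))
c = 4352 (c = -34*(-128) = 4352)
c/(-101*(-33) + 111) + u(176, 40)/34422 = 4352/(-101*(-33) + 111) + ((75 + 176)/(-12 + 40))/34422 = 4352/(3333 + 111) + (251/28)*(1/34422) = 4352/3444 + ((1/28)*251)*(1/34422) = 4352*(1/3444) + (251/28)*(1/34422) = 1088/861 + 251/963816 = 49945139/39516456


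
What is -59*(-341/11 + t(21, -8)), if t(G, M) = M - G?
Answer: 3540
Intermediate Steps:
-59*(-341/11 + t(21, -8)) = -59*(-341/11 + (-8 - 1*21)) = -59*(-341*1/11 + (-8 - 21)) = -59*(-31 - 29) = -59*(-60) = 3540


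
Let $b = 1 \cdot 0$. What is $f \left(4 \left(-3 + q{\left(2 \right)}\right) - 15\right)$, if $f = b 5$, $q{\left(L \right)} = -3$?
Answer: $0$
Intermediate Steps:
$b = 0$
$f = 0$ ($f = 0 \cdot 5 = 0$)
$f \left(4 \left(-3 + q{\left(2 \right)}\right) - 15\right) = 0 \left(4 \left(-3 - 3\right) - 15\right) = 0 \left(4 \left(-6\right) - 15\right) = 0 \left(-24 - 15\right) = 0 \left(-39\right) = 0$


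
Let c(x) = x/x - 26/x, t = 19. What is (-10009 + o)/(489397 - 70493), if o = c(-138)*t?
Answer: -689063/28904376 ≈ -0.023839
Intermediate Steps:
c(x) = 1 - 26/x
o = 1558/69 (o = ((-26 - 138)/(-138))*19 = -1/138*(-164)*19 = (82/69)*19 = 1558/69 ≈ 22.580)
(-10009 + o)/(489397 - 70493) = (-10009 + 1558/69)/(489397 - 70493) = -689063/69/418904 = -689063/69*1/418904 = -689063/28904376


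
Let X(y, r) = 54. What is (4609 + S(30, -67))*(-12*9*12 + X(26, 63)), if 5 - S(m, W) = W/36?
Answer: -11465799/2 ≈ -5.7329e+6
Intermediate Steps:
S(m, W) = 5 - W/36
(4609 + S(30, -67))*(-12*9*12 + X(26, 63)) = (4609 + (5 - 1/36*(-67)))*(-12*9*12 + 54) = (4609 + (5 + 67/36))*(-108*12 + 54) = (4609 + 247/36)*(-1296 + 54) = (166171/36)*(-1242) = -11465799/2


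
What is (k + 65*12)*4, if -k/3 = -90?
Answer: 4200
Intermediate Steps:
k = 270 (k = -3*(-90) = 270)
(k + 65*12)*4 = (270 + 65*12)*4 = (270 + 780)*4 = 1050*4 = 4200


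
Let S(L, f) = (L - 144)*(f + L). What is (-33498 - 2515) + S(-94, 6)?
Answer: -15069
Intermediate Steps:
S(L, f) = (-144 + L)*(L + f)
(-33498 - 2515) + S(-94, 6) = (-33498 - 2515) + ((-94)² - 144*(-94) - 144*6 - 94*6) = -36013 + (8836 + 13536 - 864 - 564) = -36013 + 20944 = -15069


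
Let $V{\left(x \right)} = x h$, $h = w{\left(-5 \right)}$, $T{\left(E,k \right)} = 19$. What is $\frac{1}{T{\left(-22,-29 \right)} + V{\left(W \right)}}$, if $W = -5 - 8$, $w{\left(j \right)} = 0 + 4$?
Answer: $- \frac{1}{33} \approx -0.030303$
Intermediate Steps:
$w{\left(j \right)} = 4$
$h = 4$
$W = -13$ ($W = -5 - 8 = -13$)
$V{\left(x \right)} = 4 x$ ($V{\left(x \right)} = x 4 = 4 x$)
$\frac{1}{T{\left(-22,-29 \right)} + V{\left(W \right)}} = \frac{1}{19 + 4 \left(-13\right)} = \frac{1}{19 - 52} = \frac{1}{-33} = - \frac{1}{33}$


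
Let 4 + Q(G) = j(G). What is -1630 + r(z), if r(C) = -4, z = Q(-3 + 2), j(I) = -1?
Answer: -1634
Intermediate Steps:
Q(G) = -5 (Q(G) = -4 - 1 = -5)
z = -5
-1630 + r(z) = -1630 - 4 = -1634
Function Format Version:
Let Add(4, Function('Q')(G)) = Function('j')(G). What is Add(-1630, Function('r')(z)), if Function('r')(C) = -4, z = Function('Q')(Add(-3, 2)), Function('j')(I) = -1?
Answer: -1634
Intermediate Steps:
Function('Q')(G) = -5 (Function('Q')(G) = Add(-4, -1) = -5)
z = -5
Add(-1630, Function('r')(z)) = Add(-1630, -4) = -1634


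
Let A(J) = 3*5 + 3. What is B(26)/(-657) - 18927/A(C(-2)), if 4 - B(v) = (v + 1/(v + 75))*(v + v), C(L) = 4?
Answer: -46425457/44238 ≈ -1049.4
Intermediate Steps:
A(J) = 18 (A(J) = 15 + 3 = 18)
B(v) = 4 - 2*v*(v + 1/(75 + v)) (B(v) = 4 - (v + 1/(v + 75))*(v + v) = 4 - (v + 1/(75 + v))*2*v = 4 - 2*v*(v + 1/(75 + v)))
B(26)/(-657) - 18927/A(C(-2)) = (2*(150 + 26 - 1*26³ - 75*26²)/(75 + 26))/(-657) - 18927/18 = (2*(150 + 26 - 1*17576 - 75*676)/101)*(-1/657) - 18927*1/18 = (2*(1/101)*(150 + 26 - 17576 - 50700))*(-1/657) - 2103/2 = (2*(1/101)*(-68100))*(-1/657) - 2103/2 = -136200/101*(-1/657) - 2103/2 = 45400/22119 - 2103/2 = -46425457/44238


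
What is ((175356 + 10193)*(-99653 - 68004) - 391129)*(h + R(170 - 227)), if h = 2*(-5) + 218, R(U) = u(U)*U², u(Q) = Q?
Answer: 5754694632372670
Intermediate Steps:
R(U) = U³ (R(U) = U*U² = U³)
h = 208 (h = -10 + 218 = 208)
((175356 + 10193)*(-99653 - 68004) - 391129)*(h + R(170 - 227)) = ((175356 + 10193)*(-99653 - 68004) - 391129)*(208 + (170 - 227)³) = (185549*(-167657) - 391129)*(208 + (-57)³) = (-31108588693 - 391129)*(208 - 185193) = -31108979822*(-184985) = 5754694632372670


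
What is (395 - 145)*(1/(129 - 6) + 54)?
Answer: 1660750/123 ≈ 13502.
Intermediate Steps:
(395 - 145)*(1/(129 - 6) + 54) = 250*(1/123 + 54) = 250*(6643/123) = 1660750/123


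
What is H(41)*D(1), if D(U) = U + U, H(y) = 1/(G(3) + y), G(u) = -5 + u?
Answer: 2/39 ≈ 0.051282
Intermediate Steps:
H(y) = 1/(-2 + y) (H(y) = 1/((-5 + 3) + y) = 1/(-2 + y))
D(U) = 2*U
H(41)*D(1) = (2*1)/(-2 + 41) = 2/39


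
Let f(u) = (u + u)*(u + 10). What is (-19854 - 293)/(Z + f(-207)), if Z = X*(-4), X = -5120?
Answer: -20147/102038 ≈ -0.19745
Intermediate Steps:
Z = 20480 (Z = -5120*(-4) = 20480)
f(u) = 2*u*(10 + u) (f(u) = (2*u)*(10 + u) = 2*u*(10 + u))
(-19854 - 293)/(Z + f(-207)) = (-19854 - 293)/(20480 + 2*(-207)*(10 - 207)) = -20147/(20480 + 2*(-207)*(-197)) = -20147/(20480 + 81558) = -20147/102038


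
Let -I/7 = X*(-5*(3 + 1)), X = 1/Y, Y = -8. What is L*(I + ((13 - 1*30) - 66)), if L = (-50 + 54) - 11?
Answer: 1407/2 ≈ 703.50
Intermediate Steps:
X = -1/8 (X = 1/(-8) = -1/8 ≈ -0.12500)
I = -35/2 (I = -(-7)*(-5*(3 + 1))/8 = -(-7)*(-5*4)/8 = -(-7)*(-20)/8 = -7*5/2 = -35/2 ≈ -17.500)
L = -7 (L = 4 - 11 = -7)
L*(I + ((13 - 1*30) - 66)) = -7*(-35/2 + ((13 - 1*30) - 66)) = -7*(-35/2 + ((13 - 30) - 66)) = -7*(-35/2 + (-17 - 66)) = -7*(-35/2 - 83) = -7*(-201/2) = 1407/2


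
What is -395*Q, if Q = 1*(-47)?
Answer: 18565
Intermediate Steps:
Q = -47
-395*Q = -395*(-47) = 18565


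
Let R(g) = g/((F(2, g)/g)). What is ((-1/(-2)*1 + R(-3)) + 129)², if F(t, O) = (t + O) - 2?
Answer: 64009/4 ≈ 16002.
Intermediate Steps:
F(t, O) = -2 + O + t (F(t, O) = (O + t) - 2 = -2 + O + t)
R(g) = g (R(g) = g/(((-2 + g + 2)/g)) = g/((g/g)) = g/1 = g*1 = g)
((-1/(-2)*1 + R(-3)) + 129)² = ((-1/(-2)*1 - 3) + 129)² = ((-1*(-½)*1 - 3) + 129)² = (((½)*1 - 3) + 129)² = ((½ - 3) + 129)² = (-5/2 + 129)² = (253/2)² = 64009/4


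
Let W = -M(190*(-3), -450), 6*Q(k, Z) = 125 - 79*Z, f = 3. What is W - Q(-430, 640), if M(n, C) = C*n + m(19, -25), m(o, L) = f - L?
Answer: -1488733/6 ≈ -2.4812e+5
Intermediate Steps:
m(o, L) = 3 - L
Q(k, Z) = 125/6 - 79*Z/6 (Q(k, Z) = (125 - 79*Z)/6 = 125/6 - 79*Z/6)
M(n, C) = 28 + C*n (M(n, C) = C*n + (3 - 1*(-25)) = C*n + (3 + 25) = C*n + 28 = 28 + C*n)
W = -256528 (W = -(28 - 85500*(-3)) = -(28 - 450*(-570)) = -(28 + 256500) = -1*256528 = -256528)
W - Q(-430, 640) = -256528 - (125/6 - 79/6*640) = -256528 - (125/6 - 25280/3) = -256528 - 1*(-50435/6) = -256528 + 50435/6 = -1488733/6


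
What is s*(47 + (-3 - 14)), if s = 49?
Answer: 1470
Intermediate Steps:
s*(47 + (-3 - 14)) = 49*(47 + (-3 - 14)) = 49*(47 - 17) = 49*30 = 1470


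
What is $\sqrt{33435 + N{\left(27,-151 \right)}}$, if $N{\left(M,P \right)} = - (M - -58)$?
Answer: $5 \sqrt{1334} \approx 182.62$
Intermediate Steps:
$N{\left(M,P \right)} = -58 - M$ ($N{\left(M,P \right)} = - (M + 58) = - (58 + M) = -58 - M$)
$\sqrt{33435 + N{\left(27,-151 \right)}} = \sqrt{33435 - 85} = \sqrt{33350} = 5 \sqrt{1334}$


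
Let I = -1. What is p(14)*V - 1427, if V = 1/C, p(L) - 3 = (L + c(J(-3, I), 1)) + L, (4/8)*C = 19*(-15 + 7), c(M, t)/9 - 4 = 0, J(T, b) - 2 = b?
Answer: -433875/304 ≈ -1427.2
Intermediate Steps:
J(T, b) = 2 + b
c(M, t) = 36 (c(M, t) = 36 + 9*0 = 36 + 0 = 36)
C = -304 (C = 2*(19*(-15 + 7)) = 2*(19*(-8)) = 2*(-152) = -304)
p(L) = 39 + 2*L (p(L) = 3 + ((L + 36) + L) = 3 + ((36 + L) + L) = 3 + (36 + 2*L) = 39 + 2*L)
V = -1/304 (V = 1/(-304) = -1/304 ≈ -0.0032895)
p(14)*V - 1427 = (39 + 2*14)*(-1/304) - 1427 = (39 + 28)*(-1/304) - 1427 = 67*(-1/304) - 1427 = -67/304 - 1427 = -433875/304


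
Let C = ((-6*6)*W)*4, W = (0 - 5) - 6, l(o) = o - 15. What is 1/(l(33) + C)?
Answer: 1/1602 ≈ 0.00062422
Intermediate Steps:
l(o) = -15 + o
W = -11 (W = -5 - 6 = -11)
C = 1584 (C = (-6*6*(-11))*4 = -36*(-11)*4 = 396*4 = 1584)
1/(l(33) + C) = 1/((-15 + 33) + 1584) = 1/(18 + 1584) = 1/1602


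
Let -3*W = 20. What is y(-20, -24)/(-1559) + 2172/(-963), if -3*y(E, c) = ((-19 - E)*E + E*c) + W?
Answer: -3240628/1501317 ≈ -2.1585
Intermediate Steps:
W = -20/3 (W = -1/3*20 = -20/3 ≈ -6.6667)
y(E, c) = 20/9 - E*c/3 - E*(-19 - E)/3 (y(E, c) = -(((-19 - E)*E + E*c) - 20/3)/3 = -((E*(-19 - E) + E*c) - 20/3)/3 = -((E*c + E*(-19 - E)) - 20/3)/3 = -(-20/3 + E*c + E*(-19 - E))/3 = 20/9 - E*c/3 - E*(-19 - E)/3)
y(-20, -24)/(-1559) + 2172/(-963) = (20/9 + (1/3)*(-20)**2 + (19/3)*(-20) - 1/3*(-20)*(-24))/(-1559) + 2172/(-963) = (20/9 + (1/3)*400 - 380/3 - 160)*(-1/1559) + 2172*(-1/963) = (20/9 + 400/3 - 380/3 - 160)*(-1/1559) - 724/321 = -1360/9*(-1/1559) - 724/321 = 1360/14031 - 724/321 = -3240628/1501317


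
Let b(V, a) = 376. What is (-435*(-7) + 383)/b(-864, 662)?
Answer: 857/94 ≈ 9.1170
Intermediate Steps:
(-435*(-7) + 383)/b(-864, 662) = (-435*(-7) + 383)/376 = (3045 + 383)*(1/376) = 3428*(1/376) = 857/94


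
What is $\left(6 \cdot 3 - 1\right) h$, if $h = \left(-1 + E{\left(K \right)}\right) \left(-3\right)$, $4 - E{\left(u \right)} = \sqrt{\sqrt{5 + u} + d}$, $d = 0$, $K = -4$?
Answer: $-102$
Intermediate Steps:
$E{\left(u \right)} = 4 - \sqrt[4]{5 + u}$ ($E{\left(u \right)} = 4 - \sqrt{\sqrt{5 + u} + 0} = 4 - \sqrt{\sqrt{5 + u}} = 4 - \sqrt[4]{5 + u}$)
$h = -6$ ($h = \left(-1 + \left(4 - \sqrt[4]{5 - 4}\right)\right) \left(-3\right) = \left(-1 + \left(4 - \sqrt[4]{1}\right)\right) \left(-3\right) = \left(-1 + \left(4 - 1\right)\right) \left(-3\right) = \left(-1 + 3\right) \left(-3\right) = 2 \left(-3\right) = -6$)
$\left(6 \cdot 3 - 1\right) h = \left(6 \cdot 3 - 1\right) \left(-6\right) = \left(18 - 1\right) \left(-6\right) = 17 \left(-6\right) = -102$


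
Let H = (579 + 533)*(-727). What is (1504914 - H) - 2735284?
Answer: -421946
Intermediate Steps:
H = -808424 (H = 1112*(-727) = -808424)
(1504914 - H) - 2735284 = (1504914 - 1*(-808424)) - 2735284 = (1504914 + 808424) - 2735284 = 2313338 - 2735284 = -421946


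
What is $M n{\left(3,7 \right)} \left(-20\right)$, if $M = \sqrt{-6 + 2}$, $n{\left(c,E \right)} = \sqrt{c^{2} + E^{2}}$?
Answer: $- 40 i \sqrt{58} \approx - 304.63 i$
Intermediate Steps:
$n{\left(c,E \right)} = \sqrt{E^{2} + c^{2}}$
$M = 2 i$ ($M = \sqrt{-4} = 2 i \approx 2.0 i$)
$M n{\left(3,7 \right)} \left(-20\right) = 2 i \sqrt{7^{2} + 3^{2}} \left(-20\right) = 2 i \sqrt{49 + 9} \left(-20\right) = 2 i \sqrt{58} \left(-20\right) = - 40 i \sqrt{58}$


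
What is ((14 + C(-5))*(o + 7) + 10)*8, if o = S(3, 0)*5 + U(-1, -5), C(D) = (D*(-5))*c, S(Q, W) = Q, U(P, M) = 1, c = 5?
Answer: 25656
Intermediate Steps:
C(D) = -25*D (C(D) = (D*(-5))*5 = -5*D*5 = -25*D)
o = 16 (o = 3*5 + 1 = 15 + 1 = 16)
((14 + C(-5))*(o + 7) + 10)*8 = ((14 - 25*(-5))*(16 + 7) + 10)*8 = ((14 + 125)*23 + 10)*8 = (139*23 + 10)*8 = (3197 + 10)*8 = 3207*8 = 25656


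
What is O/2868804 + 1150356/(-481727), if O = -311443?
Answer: -3450176396285/1381980344508 ≈ -2.4965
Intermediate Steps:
O/2868804 + 1150356/(-481727) = -311443/2868804 + 1150356/(-481727) = -311443*1/2868804 + 1150356*(-1/481727) = -311443/2868804 - 1150356/481727 = -3450176396285/1381980344508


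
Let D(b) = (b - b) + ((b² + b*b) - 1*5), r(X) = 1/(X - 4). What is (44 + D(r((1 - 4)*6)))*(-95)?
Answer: -896705/242 ≈ -3705.4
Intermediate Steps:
r(X) = 1/(-4 + X)
D(b) = -5 + 2*b² (D(b) = 0 + ((b² + b²) - 5) = 0 + (2*b² - 5) = 0 + (-5 + 2*b²) = -5 + 2*b²)
(44 + D(r((1 - 4)*6)))*(-95) = (44 + (-5 + 2*(1/(-4 + (1 - 4)*6))²))*(-95) = (44 + (-5 + 2*(1/(-4 - 3*6))²))*(-95) = (44 + (-5 + 2*(1/(-4 - 18))²))*(-95) = (44 + (-5 + 2*(1/(-22))²))*(-95) = (44 + (-5 + 2*(-1/22)²))*(-95) = (44 + (-5 + 2*(1/484)))*(-95) = (44 + (-5 + 1/242))*(-95) = (44 - 1209/242)*(-95) = (9439/242)*(-95) = -896705/242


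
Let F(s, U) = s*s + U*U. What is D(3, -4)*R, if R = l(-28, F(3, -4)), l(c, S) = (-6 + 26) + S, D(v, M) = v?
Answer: 135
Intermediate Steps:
F(s, U) = U**2 + s**2 (F(s, U) = s**2 + U**2 = U**2 + s**2)
l(c, S) = 20 + S
R = 45 (R = 20 + ((-4)**2 + 3**2) = 20 + (16 + 9) = 20 + 25 = 45)
D(3, -4)*R = 3*45 = 135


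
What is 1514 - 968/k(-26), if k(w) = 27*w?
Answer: 531898/351 ≈ 1515.4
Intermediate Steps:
1514 - 968/k(-26) = 1514 - 968/(27*(-26)) = 1514 - 968/(-702) = 1514 - 968*(-1/702) = 1514 + 484/351 = 531898/351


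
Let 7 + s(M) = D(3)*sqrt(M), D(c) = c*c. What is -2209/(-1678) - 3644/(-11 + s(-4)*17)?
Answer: 129884523/23184926 + 139383*I/13817 ≈ 5.6021 + 10.088*I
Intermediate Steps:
D(c) = c**2
s(M) = -7 + 9*sqrt(M) (s(M) = -7 + 3**2*sqrt(M) = -7 + 9*sqrt(M))
-2209/(-1678) - 3644/(-11 + s(-4)*17) = -2209/(-1678) - 3644/(-11 + (-7 + 9*sqrt(-4))*17) = -2209*(-1/1678) - 3644/(-11 + (-7 + 9*(2*I))*17) = 2209/1678 - 3644/(-11 + (-7 + 18*I)*17) = 2209/1678 - 3644/(-11 + (-119 + 306*I)) = 2209/1678 - 3644*(-130 - 306*I)/110536 = 2209/1678 - 911*(-130 - 306*I)/27634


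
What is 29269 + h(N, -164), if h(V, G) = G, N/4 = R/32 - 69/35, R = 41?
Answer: 29105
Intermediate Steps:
N = -773/280 (N = 4*(41/32 - 69/35) = 4*(-773/1120) = -773/280 ≈ -2.7607)
29269 + h(N, -164) = 29269 - 164 = 29105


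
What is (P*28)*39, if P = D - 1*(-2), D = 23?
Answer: 27300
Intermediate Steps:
P = 25 (P = 23 - 1*(-2) = 23 + 2 = 25)
(P*28)*39 = (25*28)*39 = 700*39 = 27300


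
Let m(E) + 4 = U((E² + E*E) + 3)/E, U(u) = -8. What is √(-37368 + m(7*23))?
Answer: 10*I*√9687209/161 ≈ 193.32*I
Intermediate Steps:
m(E) = -4 - 8/E
√(-37368 + m(7*23)) = √(-37368 + (-4 - 8/(7*23))) = √(-37368 + (-4 - 8/161)) = √(-37368 - 652/161) = √(-6016900/161) = 10*I*√9687209/161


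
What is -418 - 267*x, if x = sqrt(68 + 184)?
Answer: -418 - 1602*sqrt(7) ≈ -4656.5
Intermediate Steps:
x = 6*sqrt(7) (x = sqrt(252) = 6*sqrt(7) ≈ 15.875)
-418 - 267*x = -418 - 1602*sqrt(7)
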